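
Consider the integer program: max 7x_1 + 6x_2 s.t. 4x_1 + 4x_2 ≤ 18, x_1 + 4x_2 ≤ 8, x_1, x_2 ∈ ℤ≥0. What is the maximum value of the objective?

Relaxing integrality, the LP optimum is 31.50 at (x_1,x_2) = (4.5, 0), which is not an integer point.
(x_1,x_2)=(4,0) is feasible, giving 28.
(x_1,x_2)=(3,1) is feasible, giving 27.
(x_1,x_2)=(3,0) is feasible, giving 21.
No feasible integer point exceeds 28.

28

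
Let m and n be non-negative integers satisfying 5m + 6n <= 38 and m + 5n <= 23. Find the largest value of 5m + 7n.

(m,n)=(4,3) is feasible, giving 41.
(m,n)=(5,2) is feasible, giving 39.
(m,n)=(2,4) is feasible, giving 38.
The best lattice point is (4,3), giving 41.

41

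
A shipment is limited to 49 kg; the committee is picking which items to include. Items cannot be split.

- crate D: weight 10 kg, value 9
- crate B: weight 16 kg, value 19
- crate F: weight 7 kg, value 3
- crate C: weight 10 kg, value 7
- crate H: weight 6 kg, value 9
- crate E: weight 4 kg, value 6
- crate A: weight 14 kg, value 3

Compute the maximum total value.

50

crate D + crate B + crate F + crate C + crate H: weight 10 + 16 + 7 + 10 + 6 = 49 ≤ 49, value 9 + 19 + 3 + 7 + 9 = 47.
crate D + crate B + crate F + crate H + crate E: weight 10 + 16 + 7 + 6 + 4 = 43 ≤ 49, value 9 + 19 + 3 + 9 + 6 = 46.
crate D + crate B + crate C + crate H + crate E: weight 10 + 16 + 10 + 6 + 4 = 46 ≤ 49, value 9 + 19 + 7 + 9 + 6 = 50.
Best is crate D, crate B, crate C, crate H, and crate E with total value 50.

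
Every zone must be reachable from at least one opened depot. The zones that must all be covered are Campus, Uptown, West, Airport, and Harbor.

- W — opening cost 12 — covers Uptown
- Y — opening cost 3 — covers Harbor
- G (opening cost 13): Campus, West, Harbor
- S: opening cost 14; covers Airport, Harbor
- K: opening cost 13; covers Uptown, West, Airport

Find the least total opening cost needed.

The greedy cost-per-new-zone heuristic would pick Y, K, and G for 29, but a cheaper cover exists.
Choose G and K: together they cover Campus, Uptown, West, Airport, Harbor — every zone.
Total opening cost: 13 + 13 = 26.
No cover costs less than 26.

26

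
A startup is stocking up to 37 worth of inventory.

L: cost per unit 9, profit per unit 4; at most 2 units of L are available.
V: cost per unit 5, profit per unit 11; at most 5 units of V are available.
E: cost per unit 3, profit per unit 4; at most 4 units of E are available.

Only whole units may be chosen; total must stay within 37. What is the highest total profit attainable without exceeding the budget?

Take 5×V and 4×E: cost 37 ≤ 37, profit 5·11 + 4·4 = 71.
V has the best ratio (11/5) and is taken to its limit of 5; remaining capacity is filled optimally with the others.

71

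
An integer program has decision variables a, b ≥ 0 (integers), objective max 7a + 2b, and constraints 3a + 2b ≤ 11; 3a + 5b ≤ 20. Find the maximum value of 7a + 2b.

The continuous relaxation peaks at (3.67, 0) with value 25.67; rounding to a feasible lattice point costs some objective.
(a,b)=(3,1): 3·3+2·1=11≤11, 3·3+5·1=14≤20, objective 23.
(a,b)=(3,0): 3·3+2·0=9≤11, 3·3+5·0=9≤20, objective 21.
(a,b)=(2,2): 3·2+2·2=10≤11, 3·2+5·2=16≤20, objective 18.
No feasible integer point exceeds 23.

23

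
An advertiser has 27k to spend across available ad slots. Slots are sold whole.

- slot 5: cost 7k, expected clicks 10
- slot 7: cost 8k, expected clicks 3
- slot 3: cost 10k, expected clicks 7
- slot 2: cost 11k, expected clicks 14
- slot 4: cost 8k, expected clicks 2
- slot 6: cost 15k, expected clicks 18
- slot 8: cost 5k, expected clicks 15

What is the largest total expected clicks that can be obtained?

43

Treat it as a binary knapsack problem.
Allowing fractional choices, the relaxed optimum would be about 43.8, but ad slots are indivisible.
slot 5 + slot 6 + slot 8: cost 7 + 15 + 5 = 27 ≤ 27, expected clicks 10 + 18 + 15 = 43.
slot 5 + slot 2 + slot 8: cost 7 + 11 + 5 = 23 ≤ 27, expected clicks 10 + 14 + 15 = 39.
slot 3 + slot 2 + slot 8: cost 10 + 11 + 5 = 26 ≤ 27, expected clicks 7 + 14 + 15 = 36.
Best is slot 5, slot 6, and slot 8 with total expected clicks 43.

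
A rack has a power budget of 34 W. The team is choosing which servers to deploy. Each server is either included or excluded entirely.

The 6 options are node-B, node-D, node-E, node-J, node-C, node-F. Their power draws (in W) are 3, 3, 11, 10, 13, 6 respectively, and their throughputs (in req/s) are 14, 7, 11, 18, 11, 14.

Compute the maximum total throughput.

Take node-B, node-D, node-E, node-J, and node-F: power draw 3 + 3 + 11 + 10 + 6 = 33 ≤ 34, throughput 14 + 7 + 11 + 18 + 14 = 64.
No other feasible combination does better.

64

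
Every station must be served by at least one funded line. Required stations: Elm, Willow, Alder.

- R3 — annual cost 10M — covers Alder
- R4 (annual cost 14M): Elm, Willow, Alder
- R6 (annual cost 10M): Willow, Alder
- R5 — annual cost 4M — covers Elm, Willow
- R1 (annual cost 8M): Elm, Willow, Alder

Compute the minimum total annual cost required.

The greedy cost-per-new-station heuristic would pick R5 and R1 for 12, but a cheaper cover exists.
R1 alone covers Elm, Willow, Alder — every station.
Total annual cost: 8.
No cover costs less than 8.

8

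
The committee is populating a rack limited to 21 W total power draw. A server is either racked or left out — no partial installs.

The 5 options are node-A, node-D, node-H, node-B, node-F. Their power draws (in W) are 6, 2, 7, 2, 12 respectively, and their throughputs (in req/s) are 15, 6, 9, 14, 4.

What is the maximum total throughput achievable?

Treat it as a binary knapsack problem.
Allowing fractional choices, the relaxed optimum would be about 45.3, but servers are indivisible.
node-A + node-D + node-B: power draw 6 + 2 + 2 = 10 ≤ 21, throughput 15 + 6 + 14 = 35.
node-A + node-H + node-B: power draw 6 + 7 + 2 = 15 ≤ 21, throughput 15 + 9 + 14 = 38.
node-A + node-D + node-H + node-B: power draw 6 + 2 + 7 + 2 = 17 ≤ 21, throughput 15 + 6 + 9 + 14 = 44.
Best is node-A, node-D, node-H, and node-B with total throughput 44.

44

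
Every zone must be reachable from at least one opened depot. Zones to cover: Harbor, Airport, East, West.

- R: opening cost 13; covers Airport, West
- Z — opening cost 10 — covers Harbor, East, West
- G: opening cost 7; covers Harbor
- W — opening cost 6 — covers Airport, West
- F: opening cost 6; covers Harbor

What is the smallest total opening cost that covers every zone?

This is a weighted set-cover instance.
Choose Z and W: together they cover Harbor, Airport, East, West — every zone.
Total opening cost: 10 + 6 = 16.
No cover costs less than 16.

16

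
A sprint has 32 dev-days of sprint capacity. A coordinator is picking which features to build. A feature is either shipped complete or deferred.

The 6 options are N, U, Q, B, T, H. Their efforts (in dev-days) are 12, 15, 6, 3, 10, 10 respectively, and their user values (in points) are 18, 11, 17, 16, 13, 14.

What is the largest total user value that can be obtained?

Allowing fractional choices, the relaxed optimum would be about 66.3, but features are indivisible.
N + Q + B + H: effort 12 + 6 + 3 + 10 = 31 ≤ 32, user value 18 + 17 + 16 + 14 = 65.
Q + B + T + H: effort 6 + 3 + 10 + 10 = 29 ≤ 32, user value 17 + 16 + 13 + 14 = 60.
N + Q + B + T: effort 12 + 6 + 3 + 10 = 31 ≤ 32, user value 18 + 17 + 16 + 13 = 64.
Best is N, Q, B, and H with total user value 65.

65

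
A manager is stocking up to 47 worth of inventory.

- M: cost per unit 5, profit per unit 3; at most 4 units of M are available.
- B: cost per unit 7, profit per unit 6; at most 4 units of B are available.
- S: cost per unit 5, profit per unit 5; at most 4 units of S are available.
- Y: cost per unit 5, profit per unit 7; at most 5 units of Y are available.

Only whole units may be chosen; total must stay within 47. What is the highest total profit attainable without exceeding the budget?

56

This is a bounded integer knapsack.
Y has the best ratio (7/5); taking only Y gives at most 5×7 = 35 (stopped by the supply cap of 5).
Mixing does better — 1×B, 3×S, and 5×Y: cost 47 ≤ 47, profit 1·6 + 3·5 + 5·7 = 56.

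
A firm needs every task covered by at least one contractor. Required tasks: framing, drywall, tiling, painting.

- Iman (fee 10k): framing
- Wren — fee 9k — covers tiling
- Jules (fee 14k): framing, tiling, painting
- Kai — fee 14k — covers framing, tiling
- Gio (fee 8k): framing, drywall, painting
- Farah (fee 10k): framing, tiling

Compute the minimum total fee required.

Choose Wren and Gio: together they cover framing, drywall, tiling, painting — every task.
Total fee: 9 + 8 = 17.
No cover costs less than 17.

17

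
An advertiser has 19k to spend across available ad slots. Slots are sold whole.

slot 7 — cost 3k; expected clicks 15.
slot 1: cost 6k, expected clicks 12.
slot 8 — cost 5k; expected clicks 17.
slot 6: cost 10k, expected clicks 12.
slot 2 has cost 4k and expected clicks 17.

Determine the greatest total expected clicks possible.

61

Allowing fractional choices, the relaxed optimum would be about 62.2, but ad slots are indivisible.
slot 7 + slot 1 + slot 8 + slot 2: cost 3 + 6 + 5 + 4 = 18 ≤ 19, expected clicks 15 + 12 + 17 + 17 = 61.
slot 7 + slot 8 + slot 2: cost 3 + 5 + 4 = 12 ≤ 19, expected clicks 15 + 17 + 17 = 49.
slot 1 + slot 8 + slot 2: cost 6 + 5 + 4 = 15 ≤ 19, expected clicks 12 + 17 + 17 = 46.
Best is slot 7, slot 1, slot 8, and slot 2 with total expected clicks 61.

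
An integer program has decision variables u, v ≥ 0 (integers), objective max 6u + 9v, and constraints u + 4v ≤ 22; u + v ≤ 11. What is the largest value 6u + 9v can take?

75

The continuous relaxation peaks at (7.33, 3.67) with value 77.00; rounding to a feasible lattice point costs some objective.
(u,v)=(8,3): 1·8+4·3=20≤22, 1·8+1·3=11≤11, objective 75.
(u,v)=(9,2): 1·9+4·2=17≤22, 1·9+1·2=11≤11, objective 72.
(u,v)=(6,4): 1·6+4·4=22≤22, 1·6+1·4=10≤11, objective 72.
(u,v)=(7,3): 1·7+4·3=19≤22, 1·7+1·3=10≤11, objective 69.
The best lattice point is (8,3), giving 75.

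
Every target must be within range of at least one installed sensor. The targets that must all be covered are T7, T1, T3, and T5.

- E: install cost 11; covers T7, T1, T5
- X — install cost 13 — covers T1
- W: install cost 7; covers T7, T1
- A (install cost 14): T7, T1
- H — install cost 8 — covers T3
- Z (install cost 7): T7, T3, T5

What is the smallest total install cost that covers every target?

This is a weighted set-cover instance.
Choose W and Z: together they cover T7, T1, T3, T5 — every target.
Total install cost: 7 + 7 = 14.
No cover costs less than 14.

14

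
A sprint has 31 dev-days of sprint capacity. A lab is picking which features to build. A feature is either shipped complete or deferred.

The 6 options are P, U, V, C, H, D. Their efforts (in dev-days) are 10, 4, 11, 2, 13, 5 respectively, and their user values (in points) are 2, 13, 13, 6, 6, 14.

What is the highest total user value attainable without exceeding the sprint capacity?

Allowing fractional choices, the relaxed optimum would be about 50.2, but features are indivisible.
U + V + D: effort 4 + 11 + 5 = 20 ≤ 31, user value 13 + 13 + 14 = 40.
P + U + V + D: effort 10 + 4 + 11 + 5 = 30 ≤ 31, user value 2 + 13 + 13 + 14 = 42.
U + V + C + D: effort 4 + 11 + 2 + 5 = 22 ≤ 31, user value 13 + 13 + 6 + 14 = 46.
Best is U, V, C, and D with total user value 46.

46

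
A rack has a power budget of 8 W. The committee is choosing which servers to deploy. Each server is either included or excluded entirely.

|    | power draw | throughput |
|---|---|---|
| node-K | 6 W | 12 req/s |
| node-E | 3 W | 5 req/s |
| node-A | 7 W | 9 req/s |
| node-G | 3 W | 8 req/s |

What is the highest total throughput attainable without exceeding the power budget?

node-E + node-G: power draw 3 + 3 = 6 ≤ 8, throughput 5 + 8 = 13.
node-K: power draw 6 ≤ 8, throughput 12.
node-A: power draw 7 ≤ 8, throughput 9.
Best is node-E and node-G with total throughput 13.

13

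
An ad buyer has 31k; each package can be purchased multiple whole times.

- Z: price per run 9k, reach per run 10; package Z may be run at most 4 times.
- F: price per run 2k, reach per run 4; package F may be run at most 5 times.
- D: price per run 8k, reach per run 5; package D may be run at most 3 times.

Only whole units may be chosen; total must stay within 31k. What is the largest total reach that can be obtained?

40

F has the best ratio (4/2); taking only F gives at most 5×4 = 20 (stopped by the supply cap of 5).
Mixing does better — 2×Z and 5×F: price 28 ≤ 31, reach 2·10 + 5·4 = 40.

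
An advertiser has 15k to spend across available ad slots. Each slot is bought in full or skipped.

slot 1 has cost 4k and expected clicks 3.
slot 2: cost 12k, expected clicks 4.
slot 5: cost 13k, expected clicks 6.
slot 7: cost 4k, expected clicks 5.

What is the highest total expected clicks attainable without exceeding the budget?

8

slot 1 + slot 7: cost 4 + 4 = 8 ≤ 15, expected clicks 3 + 5 = 8.
slot 5: cost 13 ≤ 15, expected clicks 6.
Best is slot 1 and slot 7 with total expected clicks 8.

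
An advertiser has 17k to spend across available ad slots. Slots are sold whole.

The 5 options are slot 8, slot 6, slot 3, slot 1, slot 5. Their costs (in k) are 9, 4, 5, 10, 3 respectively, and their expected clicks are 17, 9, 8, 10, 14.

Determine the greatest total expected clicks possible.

40

Allowing fractional choices, the relaxed optimum would be about 41.6, but ad slots are indivisible.
slot 8 + slot 6 + slot 5: cost 9 + 4 + 3 = 16 ≤ 17, expected clicks 17 + 9 + 14 = 40.
slot 6 + slot 1 + slot 5: cost 4 + 10 + 3 = 17 ≤ 17, expected clicks 9 + 10 + 14 = 33.
slot 8 + slot 3 + slot 5: cost 9 + 5 + 3 = 17 ≤ 17, expected clicks 17 + 8 + 14 = 39.
Best is slot 8, slot 6, and slot 5 with total expected clicks 40.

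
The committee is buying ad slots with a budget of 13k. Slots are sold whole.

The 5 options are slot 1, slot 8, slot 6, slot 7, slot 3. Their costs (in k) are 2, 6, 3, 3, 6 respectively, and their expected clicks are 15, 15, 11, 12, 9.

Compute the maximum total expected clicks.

42

Allowing fractional choices, the relaxed optimum would be about 50.5, but ad slots are indivisible.
slot 1 + slot 8 + slot 6: cost 2 + 6 + 3 = 11 ≤ 13, expected clicks 15 + 15 + 11 = 41.
slot 1 + slot 8 + slot 7: cost 2 + 6 + 3 = 11 ≤ 13, expected clicks 15 + 15 + 12 = 42.
Best is slot 1, slot 8, and slot 7 with total expected clicks 42.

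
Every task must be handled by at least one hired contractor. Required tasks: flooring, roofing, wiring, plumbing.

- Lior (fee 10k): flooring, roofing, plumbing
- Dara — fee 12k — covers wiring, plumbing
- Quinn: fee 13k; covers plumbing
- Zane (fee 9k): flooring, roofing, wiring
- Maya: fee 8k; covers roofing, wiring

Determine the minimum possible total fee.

The greedy cost-per-new-task heuristic would pick Zane and Lior for 19, but a cheaper cover exists.
Choose Lior and Maya: together they cover flooring, roofing, wiring, plumbing — every task.
Total fee: 10 + 8 = 18.
No cover costs less than 18.

18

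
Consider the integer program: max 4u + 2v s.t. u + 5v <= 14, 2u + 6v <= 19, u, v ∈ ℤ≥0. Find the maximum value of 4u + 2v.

Relaxing integrality, the LP optimum is 38.00 at (u,v) = (9.5, 0), which is not an integer point.
(u,v)=(9,0): 1·9+5·0=9≤14, 2·9+6·0=18≤19, objective 36.
(u,v)=(8,0): 1·8+5·0=8≤14, 2·8+6·0=16≤19, objective 32.
The best lattice point is (9,0), giving 36.

36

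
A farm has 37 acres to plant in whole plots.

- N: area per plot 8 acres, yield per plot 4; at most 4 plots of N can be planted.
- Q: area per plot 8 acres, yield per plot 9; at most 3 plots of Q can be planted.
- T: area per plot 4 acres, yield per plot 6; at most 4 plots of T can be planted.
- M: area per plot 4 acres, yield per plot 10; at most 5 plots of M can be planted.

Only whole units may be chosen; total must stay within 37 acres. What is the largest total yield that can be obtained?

74

Take 4×T and 5×M: area 36 ≤ 37, yield 4·6 + 5·10 = 74.
M has the best ratio (10/4) and is taken to its limit of 5; remaining capacity is filled optimally with the others.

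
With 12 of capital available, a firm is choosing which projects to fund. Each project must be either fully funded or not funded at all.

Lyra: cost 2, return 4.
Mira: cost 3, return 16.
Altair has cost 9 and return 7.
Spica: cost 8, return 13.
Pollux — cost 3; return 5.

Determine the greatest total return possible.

Take Mira and Spica: cost 3 + 8 = 11 ≤ 12, return 16 + 13 = 29.
No other feasible combination does better.

29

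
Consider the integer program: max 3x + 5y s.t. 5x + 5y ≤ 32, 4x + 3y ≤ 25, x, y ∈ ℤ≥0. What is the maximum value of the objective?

(x,y)=(0,6) is feasible, giving 30.
(x,y)=(1,5) is feasible, giving 28.
The best lattice point is (0,6), giving 30.

30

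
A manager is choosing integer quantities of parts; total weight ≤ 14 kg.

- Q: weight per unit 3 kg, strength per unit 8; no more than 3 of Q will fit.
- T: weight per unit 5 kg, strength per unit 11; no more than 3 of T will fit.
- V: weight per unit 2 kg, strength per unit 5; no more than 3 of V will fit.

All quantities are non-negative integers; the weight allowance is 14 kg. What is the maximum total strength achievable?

Q has the best ratio (8/3); taking only Q gives at most 3×8 = 24 (stopped by the supply cap of 3).
Mixing does better — 3×Q and 1×T: weight 14 ≤ 14, strength 3·8 + 1·11 = 35.

35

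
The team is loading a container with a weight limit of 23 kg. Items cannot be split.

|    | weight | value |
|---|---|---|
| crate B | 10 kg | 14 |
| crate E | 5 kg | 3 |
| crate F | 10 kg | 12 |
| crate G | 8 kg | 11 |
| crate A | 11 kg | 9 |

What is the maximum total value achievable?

Take crate B, crate E, and crate G: weight 10 + 5 + 8 = 23 ≤ 23, value 14 + 3 + 11 = 28.
No other feasible combination does better.

28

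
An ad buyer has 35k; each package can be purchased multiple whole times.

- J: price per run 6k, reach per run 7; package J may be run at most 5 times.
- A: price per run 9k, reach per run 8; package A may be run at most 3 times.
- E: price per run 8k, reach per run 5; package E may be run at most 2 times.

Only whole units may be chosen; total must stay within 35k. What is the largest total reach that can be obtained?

36

This is a bounded integer knapsack.
4×J and 1×A: price 33 ≤ 35, reach 4·7 + 1·8 = 36.
5×J: price 30 ≤ 35, reach 5·7 = 35.
Best is 36.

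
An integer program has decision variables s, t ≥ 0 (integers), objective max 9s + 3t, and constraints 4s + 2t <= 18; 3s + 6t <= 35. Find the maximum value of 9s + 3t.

39

(s,t)=(4,1) is feasible, giving 39.
(s,t)=(4,0) is feasible, giving 36.
(s,t)=(3,2) is feasible, giving 33.
(s,t)=(3,1) is feasible, giving 30.
Maximum is 39 at (s,t)=(4,1).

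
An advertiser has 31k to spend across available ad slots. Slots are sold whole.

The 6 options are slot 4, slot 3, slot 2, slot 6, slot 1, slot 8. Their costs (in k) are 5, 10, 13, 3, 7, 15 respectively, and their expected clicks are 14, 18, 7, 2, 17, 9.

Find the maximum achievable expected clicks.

51

Take slot 4, slot 3, slot 6, and slot 1: cost 5 + 10 + 3 + 7 = 25 ≤ 31, expected clicks 14 + 18 + 2 + 17 = 51.
No other feasible combination does better.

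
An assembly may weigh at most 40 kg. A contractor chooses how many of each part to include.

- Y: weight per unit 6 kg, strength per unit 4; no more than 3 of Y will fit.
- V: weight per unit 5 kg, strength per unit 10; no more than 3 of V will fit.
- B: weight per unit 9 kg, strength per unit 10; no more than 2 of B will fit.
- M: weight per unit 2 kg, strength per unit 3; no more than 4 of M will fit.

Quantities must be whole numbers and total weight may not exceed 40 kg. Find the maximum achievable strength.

This is a bounded integer knapsack.
3×V, 2×B, and 2×M: weight 37 ≤ 40, strength 3·10 + 2·10 + 2·3 = 56.
3×V, 2×B, and 3×M: weight 39 ≤ 40, strength 3·10 + 2·10 + 3·3 = 59.
Best is 59.

59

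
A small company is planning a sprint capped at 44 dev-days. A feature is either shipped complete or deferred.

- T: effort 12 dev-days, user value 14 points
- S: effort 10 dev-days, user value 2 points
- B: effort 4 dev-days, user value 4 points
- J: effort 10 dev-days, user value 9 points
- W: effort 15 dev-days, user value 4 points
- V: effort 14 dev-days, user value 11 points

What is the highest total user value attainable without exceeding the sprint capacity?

38

This is a 0-1 knapsack instance.
Allowing fractional choices, the relaxed optimum would be about 39.1, but features are indivisible.
T + B + J + V: effort 12 + 4 + 10 + 14 = 40 ≤ 44, user value 14 + 4 + 9 + 11 = 38.
T + J + V: effort 12 + 10 + 14 = 36 ≤ 44, user value 14 + 9 + 11 = 34.
Best is T, B, J, and V with total user value 38.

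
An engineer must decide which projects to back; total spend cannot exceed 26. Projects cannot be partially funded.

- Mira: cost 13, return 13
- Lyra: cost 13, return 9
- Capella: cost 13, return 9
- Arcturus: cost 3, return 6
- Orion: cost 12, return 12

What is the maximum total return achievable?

Mira + Lyra: cost 13 + 13 = 26 ≤ 26, return 13 + 9 = 22.
Mira + Orion: cost 13 + 12 = 25 ≤ 26, return 13 + 12 = 25.
Best is Mira and Orion with total return 25.

25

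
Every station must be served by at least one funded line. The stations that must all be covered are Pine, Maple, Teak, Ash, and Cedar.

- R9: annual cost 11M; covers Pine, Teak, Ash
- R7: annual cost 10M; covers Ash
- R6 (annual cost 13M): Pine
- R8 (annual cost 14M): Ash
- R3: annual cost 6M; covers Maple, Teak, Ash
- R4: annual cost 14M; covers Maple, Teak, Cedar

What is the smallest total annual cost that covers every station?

25

The greedy cost-per-new-station heuristic would pick R3, R9, and R4 for 31, but a cheaper cover exists.
Choose R9 and R4: together they cover Pine, Maple, Teak, Ash, Cedar — every station.
Total annual cost: 11 + 14 = 25.
No cover costs less than 25.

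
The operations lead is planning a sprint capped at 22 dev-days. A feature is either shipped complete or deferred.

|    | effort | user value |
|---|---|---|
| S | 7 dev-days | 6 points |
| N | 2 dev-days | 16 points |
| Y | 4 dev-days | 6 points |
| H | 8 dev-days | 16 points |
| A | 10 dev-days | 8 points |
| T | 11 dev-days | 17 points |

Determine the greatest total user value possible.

This is an integer program with binary decision variables.
Take N, H, and T: effort 2 + 8 + 11 = 21 ≤ 22, user value 16 + 16 + 17 = 49.
No other feasible combination does better.

49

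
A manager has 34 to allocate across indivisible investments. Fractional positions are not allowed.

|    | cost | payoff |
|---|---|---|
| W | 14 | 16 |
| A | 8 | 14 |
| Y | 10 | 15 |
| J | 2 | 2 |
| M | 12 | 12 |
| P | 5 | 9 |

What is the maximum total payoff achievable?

47

Allowing fractional choices, the relaxed optimum would be about 50.6, but investments are indivisible.
W + A + Y + J: cost 14 + 8 + 10 + 2 = 34 ≤ 34, payoff 16 + 14 + 15 + 2 = 47.
A + Y + J + M: cost 8 + 10 + 2 + 12 = 32 ≤ 34, payoff 14 + 15 + 2 + 12 = 43.
W + A + Y: cost 14 + 8 + 10 = 32 ≤ 34, payoff 16 + 14 + 15 = 45.
Best is W, A, Y, and J with total payoff 47.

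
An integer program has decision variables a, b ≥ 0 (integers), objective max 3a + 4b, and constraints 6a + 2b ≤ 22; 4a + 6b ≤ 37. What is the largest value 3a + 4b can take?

The continuous relaxation peaks at (2.07, 4.79) with value 25.36; rounding to a feasible lattice point costs some objective.
(a,b)=(0,6): 6·0+2·6=12≤22, 4·0+6·6=36≤37, objective 24.
(a,b)=(1,5): 6·1+2·5=16≤22, 4·1+6·5=34≤37, objective 23.
(a,b)=(2,4): 6·2+2·4=20≤22, 4·2+6·4=32≤37, objective 22.
(a,b)=(0,5): 6·0+2·5=10≤22, 4·0+6·5=30≤37, objective 20.
No feasible integer point exceeds 24.

24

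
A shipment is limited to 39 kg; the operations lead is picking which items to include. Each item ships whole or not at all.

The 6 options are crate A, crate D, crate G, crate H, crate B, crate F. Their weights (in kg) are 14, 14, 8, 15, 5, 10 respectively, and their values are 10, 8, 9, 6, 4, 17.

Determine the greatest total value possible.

crate D + crate G + crate B + crate F: weight 14 + 8 + 5 + 10 = 37 ≤ 39, value 8 + 9 + 4 + 17 = 38.
crate A + crate G + crate B + crate F: weight 14 + 8 + 5 + 10 = 37 ≤ 39, value 10 + 9 + 4 + 17 = 40.
crate A + crate G + crate F: weight 14 + 8 + 10 = 32 ≤ 39, value 10 + 9 + 17 = 36.
Best is crate A, crate G, crate B, and crate F with total value 40.

40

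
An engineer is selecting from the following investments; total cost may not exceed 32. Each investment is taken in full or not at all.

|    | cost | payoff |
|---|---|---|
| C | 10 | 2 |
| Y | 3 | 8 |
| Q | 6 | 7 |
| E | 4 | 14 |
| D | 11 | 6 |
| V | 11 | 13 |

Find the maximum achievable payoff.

Y + Q + E + V: cost 3 + 6 + 4 + 11 = 24 ≤ 32, payoff 8 + 7 + 14 + 13 = 42.
Y + E + D + V: cost 3 + 4 + 11 + 11 = 29 ≤ 32, payoff 8 + 14 + 6 + 13 = 41.
Best is Y, Q, E, and V with total payoff 42.

42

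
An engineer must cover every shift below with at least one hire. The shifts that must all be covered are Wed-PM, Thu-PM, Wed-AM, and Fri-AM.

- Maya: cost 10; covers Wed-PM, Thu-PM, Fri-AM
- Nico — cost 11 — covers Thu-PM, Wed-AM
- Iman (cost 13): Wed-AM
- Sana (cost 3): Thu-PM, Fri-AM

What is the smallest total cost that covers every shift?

21

The greedy cost-per-new-shift heuristic would pick Sana, Maya, and Nico for 24, but a cheaper cover exists.
Choose Maya and Nico: together they cover Wed-PM, Thu-PM, Wed-AM, Fri-AM — every shift.
Total cost: 10 + 11 = 21.
No cover costs less than 21.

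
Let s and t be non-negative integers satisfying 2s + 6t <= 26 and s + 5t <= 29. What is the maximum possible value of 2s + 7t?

The continuous relaxation peaks at (0, 4.33) with value 30.33; rounding to a feasible lattice point costs some objective.
(s,t)=(1,4): 2·1+6·4=26≤26, 1·1+5·4=21≤29, objective 30.
(s,t)=(0,4): 2·0+6·4=24≤26, 1·0+5·4=20≤29, objective 28.
The best lattice point is (1,4), giving 30.

30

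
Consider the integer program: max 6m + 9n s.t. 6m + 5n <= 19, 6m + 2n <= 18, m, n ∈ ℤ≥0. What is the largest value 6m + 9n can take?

27

(m,n)=(0,3) is feasible, giving 27.
(m,n)=(1,2) is feasible, giving 24.
(m,n)=(0,2) is feasible, giving 18.
No feasible integer point exceeds 27.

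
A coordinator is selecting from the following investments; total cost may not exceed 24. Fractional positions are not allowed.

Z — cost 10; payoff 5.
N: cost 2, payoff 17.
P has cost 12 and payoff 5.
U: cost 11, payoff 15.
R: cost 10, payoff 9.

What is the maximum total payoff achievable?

41

This is a 0-1 knapsack instance.
Take N, U, and R: cost 2 + 11 + 10 = 23 ≤ 24, payoff 17 + 15 + 9 = 41.
No other feasible combination does better.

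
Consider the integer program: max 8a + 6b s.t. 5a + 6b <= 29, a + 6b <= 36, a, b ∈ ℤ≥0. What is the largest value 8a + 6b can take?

40

(a,b)=(5,0): 5·5+6·0=25≤29, 1·5+6·0=5≤36, objective 40.
(a,b)=(4,1): 5·4+6·1=26≤29, 1·4+6·1=10≤36, objective 38.
(a,b)=(4,0): 5·4+6·0=20≤29, 1·4+6·0=4≤36, objective 32.
The best lattice point is (5,0), giving 40.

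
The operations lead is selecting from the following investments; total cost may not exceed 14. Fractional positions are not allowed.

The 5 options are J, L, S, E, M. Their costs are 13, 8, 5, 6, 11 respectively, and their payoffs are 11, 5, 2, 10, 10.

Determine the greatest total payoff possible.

15

This is a 0-1 knapsack instance.
Allowing fractional choices, the relaxed optimum would be about 17.3, but investments are indivisible.
L + E: cost 8 + 6 = 14 ≤ 14, payoff 5 + 10 = 15.
S + E: cost 5 + 6 = 11 ≤ 14, payoff 2 + 10 = 12.
J: cost 13 ≤ 14, payoff 11.
Best is L and E with total payoff 15.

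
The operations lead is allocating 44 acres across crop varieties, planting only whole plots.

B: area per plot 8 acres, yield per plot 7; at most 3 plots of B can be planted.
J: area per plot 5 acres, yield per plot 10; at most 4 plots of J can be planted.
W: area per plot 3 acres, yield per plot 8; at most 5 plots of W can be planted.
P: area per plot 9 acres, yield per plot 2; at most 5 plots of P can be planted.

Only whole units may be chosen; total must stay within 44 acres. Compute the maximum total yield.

W has the best ratio (8/3); taking only W gives at most 5×8 = 40 (stopped by the supply cap of 5).
Mixing does better — 1×B, 4×J, and 5×W: area 43 ≤ 44, yield 1·7 + 4·10 + 5·8 = 87.

87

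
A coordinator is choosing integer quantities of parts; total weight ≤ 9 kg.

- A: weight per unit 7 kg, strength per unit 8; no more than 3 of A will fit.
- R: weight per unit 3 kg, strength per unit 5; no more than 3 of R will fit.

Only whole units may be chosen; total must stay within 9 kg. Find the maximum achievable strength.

15

3×R: weight 9 ≤ 9, strength 3·5 = 15.
2×R: weight 6 ≤ 9, strength 2·5 = 10.
Best is 15.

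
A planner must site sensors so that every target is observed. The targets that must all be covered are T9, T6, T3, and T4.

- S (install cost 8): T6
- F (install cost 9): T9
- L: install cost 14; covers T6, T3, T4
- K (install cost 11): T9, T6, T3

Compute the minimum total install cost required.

23

The greedy cost-per-new-target heuristic would pick K and L for 25, but a cheaper cover exists.
Choose F and L: together they cover T9, T6, T3, T4 — every target.
Total install cost: 9 + 14 = 23.
No cover costs less than 23.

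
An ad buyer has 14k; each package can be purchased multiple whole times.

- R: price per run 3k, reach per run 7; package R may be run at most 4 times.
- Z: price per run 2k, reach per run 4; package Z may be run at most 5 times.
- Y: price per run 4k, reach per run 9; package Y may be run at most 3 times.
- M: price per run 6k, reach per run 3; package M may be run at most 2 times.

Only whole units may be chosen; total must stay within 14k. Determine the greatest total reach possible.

This is a bounded integer knapsack.
2×R and 2×Y: price 14 ≤ 14, reach 2·7 + 2·9 = 32.
4×R and 1×Z: price 14 ≤ 14, reach 4·7 + 1·4 = 32.
Best is 32.

32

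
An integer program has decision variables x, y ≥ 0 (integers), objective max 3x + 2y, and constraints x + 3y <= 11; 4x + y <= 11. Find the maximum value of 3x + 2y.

12

(x,y)=(2,3): 1·2+3·3=11≤11, 4·2+1·3=11≤11, objective 12.
(x,y)=(2,2): 1·2+3·2=8≤11, 4·2+1·2=10≤11, objective 10.
(x,y)=(1,3): 1·1+3·3=10≤11, 4·1+1·3=7≤11, objective 9.
No feasible integer point exceeds 12.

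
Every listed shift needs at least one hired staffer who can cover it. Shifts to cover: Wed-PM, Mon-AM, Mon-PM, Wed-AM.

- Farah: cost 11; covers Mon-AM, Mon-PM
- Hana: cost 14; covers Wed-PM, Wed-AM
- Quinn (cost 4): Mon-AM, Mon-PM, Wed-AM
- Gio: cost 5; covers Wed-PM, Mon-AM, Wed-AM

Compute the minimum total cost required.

This is an integer covering problem.
Choose Quinn and Gio: together they cover Wed-PM, Mon-AM, Mon-PM, Wed-AM — every shift.
Total cost: 4 + 5 = 9.
No cover costs less than 9.

9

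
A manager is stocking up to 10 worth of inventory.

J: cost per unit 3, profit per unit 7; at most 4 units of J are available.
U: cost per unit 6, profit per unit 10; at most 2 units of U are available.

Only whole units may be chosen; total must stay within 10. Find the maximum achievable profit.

21

J has the best ratio (7/3); taking only J gives at most 3×7 = 21 (stopped by the cost limit).
Optimal: 3×J: cost 9 ≤ 10, profit 3·7 = 21.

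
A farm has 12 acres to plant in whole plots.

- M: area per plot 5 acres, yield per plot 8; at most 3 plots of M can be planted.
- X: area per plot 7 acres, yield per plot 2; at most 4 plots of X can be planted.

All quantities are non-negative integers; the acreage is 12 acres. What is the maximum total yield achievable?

16

M has the best ratio (8/5); taking only M gives at most 2×8 = 16 (stopped by the area limit).
Optimal: 2×M: area 10 ≤ 12, yield 2·8 = 16.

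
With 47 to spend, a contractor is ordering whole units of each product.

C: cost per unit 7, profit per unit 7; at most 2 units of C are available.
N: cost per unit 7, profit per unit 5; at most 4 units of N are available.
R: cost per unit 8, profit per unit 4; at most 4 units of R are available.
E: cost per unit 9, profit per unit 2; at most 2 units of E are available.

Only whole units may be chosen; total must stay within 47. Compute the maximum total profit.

34

This is a bounded integer knapsack.
2×C and 4×N: cost 42 ≤ 47, profit 2·7 + 4·5 = 34.
2×C, 3×N, and 1×R: cost 43 ≤ 47, profit 2·7 + 3·5 + 1·4 = 33.
Best is 34.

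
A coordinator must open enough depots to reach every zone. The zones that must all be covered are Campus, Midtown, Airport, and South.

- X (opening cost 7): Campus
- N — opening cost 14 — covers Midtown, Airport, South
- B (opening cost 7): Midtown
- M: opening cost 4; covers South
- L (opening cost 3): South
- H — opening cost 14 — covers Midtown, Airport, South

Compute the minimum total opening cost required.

21

The greedy cost-per-new-zone heuristic would pick L, X, and N for 24, but a cheaper cover exists.
Choose X and N: together they cover Campus, Midtown, Airport, South — every zone.
Total opening cost: 7 + 14 = 21.
No cover costs less than 21.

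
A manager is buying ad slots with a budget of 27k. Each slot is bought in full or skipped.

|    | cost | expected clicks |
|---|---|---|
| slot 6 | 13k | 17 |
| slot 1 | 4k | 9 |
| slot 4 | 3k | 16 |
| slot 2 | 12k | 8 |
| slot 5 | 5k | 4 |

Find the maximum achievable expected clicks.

slot 6 + slot 1 + slot 4: cost 13 + 4 + 3 = 20 ≤ 27, expected clicks 17 + 9 + 16 = 42.
slot 6 + slot 4 + slot 5: cost 13 + 3 + 5 = 21 ≤ 27, expected clicks 17 + 16 + 4 = 37.
slot 6 + slot 1 + slot 4 + slot 5: cost 13 + 4 + 3 + 5 = 25 ≤ 27, expected clicks 17 + 9 + 16 + 4 = 46.
Best is slot 6, slot 1, slot 4, and slot 5 with total expected clicks 46.

46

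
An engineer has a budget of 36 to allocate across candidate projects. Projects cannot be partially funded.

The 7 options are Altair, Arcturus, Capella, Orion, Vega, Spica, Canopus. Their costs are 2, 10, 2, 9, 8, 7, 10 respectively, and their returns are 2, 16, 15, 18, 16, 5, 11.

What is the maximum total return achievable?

70

This is an integer program with binary decision variables.
Allowing fractional choices, the relaxed optimum would be about 72.7, but projects are indivisible.
Arcturus + Capella + Orion + Vega + Spica: cost 10 + 2 + 9 + 8 + 7 = 36 ≤ 36, return 16 + 15 + 18 + 16 + 5 = 70.
Arcturus + Capella + Orion + Vega: cost 10 + 2 + 9 + 8 = 29 ≤ 36, return 16 + 15 + 18 + 16 = 65.
Altair + Arcturus + Capella + Orion + Vega: cost 2 + 10 + 2 + 9 + 8 = 31 ≤ 36, return 2 + 16 + 15 + 18 + 16 = 67.
Best is Arcturus, Capella, Orion, Vega, and Spica with total return 70.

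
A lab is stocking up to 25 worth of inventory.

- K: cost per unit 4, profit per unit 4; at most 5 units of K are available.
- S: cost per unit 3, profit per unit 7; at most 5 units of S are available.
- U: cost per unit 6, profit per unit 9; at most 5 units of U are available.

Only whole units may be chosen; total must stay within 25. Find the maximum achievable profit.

S has the best ratio (7/3); taking only S gives at most 5×7 = 35 (stopped by the supply cap of 5).
Mixing does better — 1×K, 5×S, and 1×U: cost 25 ≤ 25, profit 1·4 + 5·7 + 1·9 = 48.

48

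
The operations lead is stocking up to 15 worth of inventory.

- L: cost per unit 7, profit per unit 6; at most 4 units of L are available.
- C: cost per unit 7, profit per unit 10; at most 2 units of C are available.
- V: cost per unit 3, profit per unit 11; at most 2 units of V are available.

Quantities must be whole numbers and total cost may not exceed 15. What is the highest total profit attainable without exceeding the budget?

This is a bounded integer knapsack.
V has the best ratio (11/3); taking only V gives at most 2×11 = 22 (stopped by the supply cap of 2).
Mixing does better — 1×C and 2×V: cost 13 ≤ 15, profit 1·10 + 2·11 = 32.

32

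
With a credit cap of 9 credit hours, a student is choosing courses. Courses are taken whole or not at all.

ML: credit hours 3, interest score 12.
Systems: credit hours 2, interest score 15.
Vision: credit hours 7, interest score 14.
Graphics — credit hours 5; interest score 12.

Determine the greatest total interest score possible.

Allowing fractional choices, the relaxed optimum would be about 36.6, but courses are indivisible.
ML + Systems: credit hours 3 + 2 = 5 ≤ 9, interest score 12 + 15 = 27.
Systems + Graphics: credit hours 2 + 5 = 7 ≤ 9, interest score 15 + 12 = 27.
Systems + Vision: credit hours 2 + 7 = 9 ≤ 9, interest score 15 + 14 = 29.
Best is Systems and Vision with total interest score 29.

29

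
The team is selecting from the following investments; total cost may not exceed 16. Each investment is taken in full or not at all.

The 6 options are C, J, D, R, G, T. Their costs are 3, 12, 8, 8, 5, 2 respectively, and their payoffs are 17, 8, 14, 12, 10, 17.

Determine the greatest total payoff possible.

48

Allowing fractional choices, the relaxed optimum would be about 54.5, but investments are indivisible.
C + G + T: cost 3 + 5 + 2 = 10 ≤ 16, payoff 17 + 10 + 17 = 44.
C + R + T: cost 3 + 8 + 2 = 13 ≤ 16, payoff 17 + 12 + 17 = 46.
C + D + T: cost 3 + 8 + 2 = 13 ≤ 16, payoff 17 + 14 + 17 = 48.
Best is C, D, and T with total payoff 48.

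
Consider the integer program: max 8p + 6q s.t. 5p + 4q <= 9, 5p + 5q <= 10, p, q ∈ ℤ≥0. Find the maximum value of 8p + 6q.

14

Relaxing integrality, the LP optimum is 14.40 at (p,q) = (1.8, 0), which is not an integer point.
(p,q)=(1,1) is feasible, giving 14.
(p,q)=(0,2) is feasible, giving 12.
(p,q)=(1,0) is feasible, giving 8.
The best lattice point is (1,1), giving 14.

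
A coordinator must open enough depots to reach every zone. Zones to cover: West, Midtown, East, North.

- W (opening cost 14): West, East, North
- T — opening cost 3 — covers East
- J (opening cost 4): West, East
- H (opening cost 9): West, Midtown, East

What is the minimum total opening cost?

The greedy cost-per-new-zone heuristic would pick J, H, and W for 27, but a cheaper cover exists.
Choose W and H: together they cover West, Midtown, East, North — every zone.
Total opening cost: 14 + 9 = 23.
No cover costs less than 23.

23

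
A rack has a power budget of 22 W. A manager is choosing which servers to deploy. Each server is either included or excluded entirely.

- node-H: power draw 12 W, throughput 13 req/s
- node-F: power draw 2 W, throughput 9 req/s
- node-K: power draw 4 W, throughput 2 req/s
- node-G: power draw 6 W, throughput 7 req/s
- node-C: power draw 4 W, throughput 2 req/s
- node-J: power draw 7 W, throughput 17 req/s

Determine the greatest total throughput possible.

This is an integer program with binary decision variables.
node-F + node-K + node-G + node-J: power draw 2 + 4 + 6 + 7 = 19 ≤ 22, throughput 9 + 2 + 7 + 17 = 35.
node-F + node-G + node-C + node-J: power draw 2 + 6 + 4 + 7 = 19 ≤ 22, throughput 9 + 7 + 2 + 17 = 35.
node-H + node-F + node-J: power draw 12 + 2 + 7 = 21 ≤ 22, throughput 13 + 9 + 17 = 39.
Best is node-H, node-F, and node-J with total throughput 39.

39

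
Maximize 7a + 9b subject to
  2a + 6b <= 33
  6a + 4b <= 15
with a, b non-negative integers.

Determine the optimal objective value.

27

Relaxing integrality, the LP optimum is 33.75 at (a,b) = (0, 3.75), which is not an integer point.
(a,b)=(0,3): 2·0+6·3=18≤33, 6·0+4·3=12≤15, objective 27.
(a,b)=(1,2): 2·1+6·2=14≤33, 6·1+4·2=14≤15, objective 25.
No feasible integer point exceeds 27.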